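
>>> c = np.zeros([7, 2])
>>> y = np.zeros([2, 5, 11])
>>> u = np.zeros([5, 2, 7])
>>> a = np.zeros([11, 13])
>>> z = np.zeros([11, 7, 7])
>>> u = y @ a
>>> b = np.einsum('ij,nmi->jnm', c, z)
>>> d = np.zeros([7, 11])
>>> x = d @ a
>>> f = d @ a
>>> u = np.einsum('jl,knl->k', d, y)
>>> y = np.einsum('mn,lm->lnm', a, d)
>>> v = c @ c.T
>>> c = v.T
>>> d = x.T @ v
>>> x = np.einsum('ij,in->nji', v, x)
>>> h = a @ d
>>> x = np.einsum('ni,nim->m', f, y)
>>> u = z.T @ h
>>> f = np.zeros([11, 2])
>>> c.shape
(7, 7)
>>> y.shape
(7, 13, 11)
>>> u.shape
(7, 7, 7)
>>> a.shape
(11, 13)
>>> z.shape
(11, 7, 7)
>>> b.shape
(2, 11, 7)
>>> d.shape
(13, 7)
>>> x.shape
(11,)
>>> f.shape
(11, 2)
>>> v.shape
(7, 7)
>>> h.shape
(11, 7)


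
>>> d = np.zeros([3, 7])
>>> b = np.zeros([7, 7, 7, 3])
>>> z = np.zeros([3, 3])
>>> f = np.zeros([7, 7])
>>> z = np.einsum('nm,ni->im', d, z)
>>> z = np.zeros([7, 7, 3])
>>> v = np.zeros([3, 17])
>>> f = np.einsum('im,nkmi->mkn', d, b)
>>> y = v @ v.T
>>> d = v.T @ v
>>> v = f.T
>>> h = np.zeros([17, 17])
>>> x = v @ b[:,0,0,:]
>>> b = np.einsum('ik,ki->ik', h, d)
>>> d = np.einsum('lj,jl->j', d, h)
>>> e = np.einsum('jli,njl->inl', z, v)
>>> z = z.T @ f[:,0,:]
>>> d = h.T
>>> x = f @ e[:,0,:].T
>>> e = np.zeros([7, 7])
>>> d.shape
(17, 17)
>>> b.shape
(17, 17)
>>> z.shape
(3, 7, 7)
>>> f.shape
(7, 7, 7)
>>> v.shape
(7, 7, 7)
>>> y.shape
(3, 3)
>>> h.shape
(17, 17)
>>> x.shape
(7, 7, 3)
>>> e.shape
(7, 7)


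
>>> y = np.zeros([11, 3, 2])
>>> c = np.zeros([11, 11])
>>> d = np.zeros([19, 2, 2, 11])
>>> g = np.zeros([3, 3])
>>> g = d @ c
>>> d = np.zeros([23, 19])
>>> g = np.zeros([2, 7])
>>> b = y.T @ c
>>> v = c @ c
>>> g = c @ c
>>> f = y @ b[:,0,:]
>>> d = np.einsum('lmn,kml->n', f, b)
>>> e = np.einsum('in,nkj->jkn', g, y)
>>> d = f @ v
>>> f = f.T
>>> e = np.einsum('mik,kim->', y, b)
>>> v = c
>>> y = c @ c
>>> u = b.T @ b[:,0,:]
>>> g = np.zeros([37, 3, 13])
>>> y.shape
(11, 11)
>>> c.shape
(11, 11)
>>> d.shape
(11, 3, 11)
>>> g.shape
(37, 3, 13)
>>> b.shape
(2, 3, 11)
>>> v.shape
(11, 11)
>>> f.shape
(11, 3, 11)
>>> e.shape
()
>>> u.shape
(11, 3, 11)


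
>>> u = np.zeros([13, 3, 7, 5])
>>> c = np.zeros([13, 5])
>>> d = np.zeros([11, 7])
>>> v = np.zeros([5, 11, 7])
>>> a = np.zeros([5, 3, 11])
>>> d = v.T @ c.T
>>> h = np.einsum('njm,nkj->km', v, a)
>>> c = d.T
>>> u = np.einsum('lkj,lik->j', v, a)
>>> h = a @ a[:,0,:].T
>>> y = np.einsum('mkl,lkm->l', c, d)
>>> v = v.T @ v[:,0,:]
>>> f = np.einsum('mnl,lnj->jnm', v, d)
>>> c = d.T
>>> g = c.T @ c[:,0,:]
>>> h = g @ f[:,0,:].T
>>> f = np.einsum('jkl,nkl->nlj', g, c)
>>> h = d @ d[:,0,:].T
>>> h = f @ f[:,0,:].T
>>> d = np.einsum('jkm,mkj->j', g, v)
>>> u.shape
(7,)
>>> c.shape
(13, 11, 7)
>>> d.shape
(7,)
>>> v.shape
(7, 11, 7)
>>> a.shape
(5, 3, 11)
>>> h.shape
(13, 7, 13)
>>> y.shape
(7,)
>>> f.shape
(13, 7, 7)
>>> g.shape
(7, 11, 7)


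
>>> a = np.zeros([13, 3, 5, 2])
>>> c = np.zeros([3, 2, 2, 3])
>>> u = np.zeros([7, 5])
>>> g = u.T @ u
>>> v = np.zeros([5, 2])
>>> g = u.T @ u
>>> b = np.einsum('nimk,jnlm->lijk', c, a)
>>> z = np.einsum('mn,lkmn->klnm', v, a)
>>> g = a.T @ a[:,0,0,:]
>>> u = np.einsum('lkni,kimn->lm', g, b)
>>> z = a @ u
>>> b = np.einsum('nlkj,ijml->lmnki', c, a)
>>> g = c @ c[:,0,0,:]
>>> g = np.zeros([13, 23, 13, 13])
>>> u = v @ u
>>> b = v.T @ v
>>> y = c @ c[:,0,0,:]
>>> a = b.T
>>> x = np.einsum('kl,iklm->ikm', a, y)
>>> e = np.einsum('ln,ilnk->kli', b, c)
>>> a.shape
(2, 2)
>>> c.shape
(3, 2, 2, 3)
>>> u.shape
(5, 13)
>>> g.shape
(13, 23, 13, 13)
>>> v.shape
(5, 2)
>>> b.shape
(2, 2)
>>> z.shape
(13, 3, 5, 13)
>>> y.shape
(3, 2, 2, 3)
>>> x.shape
(3, 2, 3)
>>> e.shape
(3, 2, 3)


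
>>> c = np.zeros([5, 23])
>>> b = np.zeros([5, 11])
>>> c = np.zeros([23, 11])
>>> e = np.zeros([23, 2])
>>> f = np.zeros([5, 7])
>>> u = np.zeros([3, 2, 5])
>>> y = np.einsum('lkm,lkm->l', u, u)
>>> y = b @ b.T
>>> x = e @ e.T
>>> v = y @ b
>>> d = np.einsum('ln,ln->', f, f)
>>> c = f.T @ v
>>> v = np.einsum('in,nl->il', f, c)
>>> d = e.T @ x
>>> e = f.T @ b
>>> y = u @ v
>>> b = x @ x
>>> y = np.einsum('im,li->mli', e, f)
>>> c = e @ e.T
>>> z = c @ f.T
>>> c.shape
(7, 7)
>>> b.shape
(23, 23)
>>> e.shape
(7, 11)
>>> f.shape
(5, 7)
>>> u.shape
(3, 2, 5)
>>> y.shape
(11, 5, 7)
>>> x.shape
(23, 23)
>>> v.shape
(5, 11)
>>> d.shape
(2, 23)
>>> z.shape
(7, 5)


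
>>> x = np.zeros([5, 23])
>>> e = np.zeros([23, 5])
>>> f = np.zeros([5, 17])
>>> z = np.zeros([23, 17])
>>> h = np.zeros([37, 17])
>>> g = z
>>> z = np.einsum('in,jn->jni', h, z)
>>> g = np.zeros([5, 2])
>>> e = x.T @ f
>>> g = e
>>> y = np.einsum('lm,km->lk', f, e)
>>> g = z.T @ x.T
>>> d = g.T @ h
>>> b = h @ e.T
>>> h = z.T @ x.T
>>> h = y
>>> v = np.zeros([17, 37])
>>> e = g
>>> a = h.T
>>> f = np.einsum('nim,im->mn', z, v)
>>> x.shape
(5, 23)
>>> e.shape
(37, 17, 5)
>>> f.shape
(37, 23)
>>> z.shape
(23, 17, 37)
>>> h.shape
(5, 23)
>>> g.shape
(37, 17, 5)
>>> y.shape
(5, 23)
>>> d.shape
(5, 17, 17)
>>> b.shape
(37, 23)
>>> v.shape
(17, 37)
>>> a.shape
(23, 5)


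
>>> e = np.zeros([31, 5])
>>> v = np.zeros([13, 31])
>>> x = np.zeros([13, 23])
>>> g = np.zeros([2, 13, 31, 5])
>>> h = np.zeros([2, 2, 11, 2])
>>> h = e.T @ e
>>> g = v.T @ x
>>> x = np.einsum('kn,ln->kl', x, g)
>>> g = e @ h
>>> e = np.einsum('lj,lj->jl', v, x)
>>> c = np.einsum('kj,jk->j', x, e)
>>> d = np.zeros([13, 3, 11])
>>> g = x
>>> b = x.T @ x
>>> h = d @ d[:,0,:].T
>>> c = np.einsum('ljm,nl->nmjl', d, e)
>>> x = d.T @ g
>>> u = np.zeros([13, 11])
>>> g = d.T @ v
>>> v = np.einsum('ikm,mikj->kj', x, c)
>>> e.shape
(31, 13)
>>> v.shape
(3, 13)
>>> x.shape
(11, 3, 31)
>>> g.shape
(11, 3, 31)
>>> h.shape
(13, 3, 13)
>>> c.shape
(31, 11, 3, 13)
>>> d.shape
(13, 3, 11)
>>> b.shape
(31, 31)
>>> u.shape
(13, 11)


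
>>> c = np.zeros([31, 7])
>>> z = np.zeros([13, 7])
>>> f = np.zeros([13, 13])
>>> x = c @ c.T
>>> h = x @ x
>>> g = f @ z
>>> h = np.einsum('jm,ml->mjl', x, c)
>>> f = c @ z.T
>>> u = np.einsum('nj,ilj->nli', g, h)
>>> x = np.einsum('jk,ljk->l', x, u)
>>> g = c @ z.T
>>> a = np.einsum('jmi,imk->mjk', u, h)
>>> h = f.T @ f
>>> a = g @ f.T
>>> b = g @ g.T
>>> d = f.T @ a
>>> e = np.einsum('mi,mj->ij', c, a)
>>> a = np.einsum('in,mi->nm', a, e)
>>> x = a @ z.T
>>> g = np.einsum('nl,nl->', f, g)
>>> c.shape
(31, 7)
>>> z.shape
(13, 7)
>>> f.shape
(31, 13)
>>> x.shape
(31, 13)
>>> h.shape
(13, 13)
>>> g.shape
()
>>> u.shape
(13, 31, 31)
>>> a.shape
(31, 7)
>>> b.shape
(31, 31)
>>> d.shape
(13, 31)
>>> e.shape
(7, 31)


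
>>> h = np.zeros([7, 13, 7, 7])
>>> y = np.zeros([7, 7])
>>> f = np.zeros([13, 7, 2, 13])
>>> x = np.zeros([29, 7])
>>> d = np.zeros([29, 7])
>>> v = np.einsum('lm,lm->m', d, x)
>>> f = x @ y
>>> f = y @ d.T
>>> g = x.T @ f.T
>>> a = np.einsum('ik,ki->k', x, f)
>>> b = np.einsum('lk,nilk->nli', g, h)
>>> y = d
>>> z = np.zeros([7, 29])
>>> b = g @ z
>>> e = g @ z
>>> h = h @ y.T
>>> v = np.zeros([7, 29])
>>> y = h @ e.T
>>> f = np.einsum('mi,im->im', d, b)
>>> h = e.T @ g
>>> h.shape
(29, 7)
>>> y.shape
(7, 13, 7, 7)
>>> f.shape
(7, 29)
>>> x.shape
(29, 7)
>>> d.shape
(29, 7)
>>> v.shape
(7, 29)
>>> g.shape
(7, 7)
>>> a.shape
(7,)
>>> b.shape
(7, 29)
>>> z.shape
(7, 29)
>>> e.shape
(7, 29)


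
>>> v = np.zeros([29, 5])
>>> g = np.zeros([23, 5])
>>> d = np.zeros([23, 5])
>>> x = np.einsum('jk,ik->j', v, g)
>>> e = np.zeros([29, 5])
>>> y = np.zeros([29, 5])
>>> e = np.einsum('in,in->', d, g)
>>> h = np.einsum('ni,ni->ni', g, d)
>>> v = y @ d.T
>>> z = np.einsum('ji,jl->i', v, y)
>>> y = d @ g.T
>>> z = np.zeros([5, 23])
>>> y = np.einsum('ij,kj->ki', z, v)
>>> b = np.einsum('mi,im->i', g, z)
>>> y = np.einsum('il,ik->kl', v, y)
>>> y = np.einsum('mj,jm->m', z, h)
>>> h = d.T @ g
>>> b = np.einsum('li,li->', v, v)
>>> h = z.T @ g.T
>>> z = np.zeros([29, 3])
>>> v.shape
(29, 23)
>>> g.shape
(23, 5)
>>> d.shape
(23, 5)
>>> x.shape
(29,)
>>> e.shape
()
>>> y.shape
(5,)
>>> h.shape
(23, 23)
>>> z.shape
(29, 3)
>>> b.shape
()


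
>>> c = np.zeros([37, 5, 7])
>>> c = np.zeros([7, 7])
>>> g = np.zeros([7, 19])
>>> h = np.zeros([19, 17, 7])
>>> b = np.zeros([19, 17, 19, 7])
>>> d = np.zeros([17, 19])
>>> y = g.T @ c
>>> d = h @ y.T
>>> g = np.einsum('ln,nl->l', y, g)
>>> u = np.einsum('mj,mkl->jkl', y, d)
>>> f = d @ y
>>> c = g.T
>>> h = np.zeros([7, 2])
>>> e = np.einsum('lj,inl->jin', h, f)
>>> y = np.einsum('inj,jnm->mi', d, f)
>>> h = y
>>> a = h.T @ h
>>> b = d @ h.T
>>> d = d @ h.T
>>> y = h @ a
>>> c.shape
(19,)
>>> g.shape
(19,)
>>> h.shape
(7, 19)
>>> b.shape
(19, 17, 7)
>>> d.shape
(19, 17, 7)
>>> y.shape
(7, 19)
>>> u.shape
(7, 17, 19)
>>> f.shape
(19, 17, 7)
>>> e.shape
(2, 19, 17)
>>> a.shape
(19, 19)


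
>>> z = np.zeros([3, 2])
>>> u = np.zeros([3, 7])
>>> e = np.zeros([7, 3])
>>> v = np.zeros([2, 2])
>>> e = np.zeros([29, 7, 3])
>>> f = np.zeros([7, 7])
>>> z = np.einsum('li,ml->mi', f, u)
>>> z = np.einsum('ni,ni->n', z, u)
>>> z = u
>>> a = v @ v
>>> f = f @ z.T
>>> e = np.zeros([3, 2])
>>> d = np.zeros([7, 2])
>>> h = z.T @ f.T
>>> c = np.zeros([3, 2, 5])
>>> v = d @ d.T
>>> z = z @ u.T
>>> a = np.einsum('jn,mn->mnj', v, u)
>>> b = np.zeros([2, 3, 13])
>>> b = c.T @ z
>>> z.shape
(3, 3)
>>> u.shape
(3, 7)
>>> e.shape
(3, 2)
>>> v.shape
(7, 7)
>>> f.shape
(7, 3)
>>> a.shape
(3, 7, 7)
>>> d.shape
(7, 2)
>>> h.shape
(7, 7)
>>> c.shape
(3, 2, 5)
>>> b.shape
(5, 2, 3)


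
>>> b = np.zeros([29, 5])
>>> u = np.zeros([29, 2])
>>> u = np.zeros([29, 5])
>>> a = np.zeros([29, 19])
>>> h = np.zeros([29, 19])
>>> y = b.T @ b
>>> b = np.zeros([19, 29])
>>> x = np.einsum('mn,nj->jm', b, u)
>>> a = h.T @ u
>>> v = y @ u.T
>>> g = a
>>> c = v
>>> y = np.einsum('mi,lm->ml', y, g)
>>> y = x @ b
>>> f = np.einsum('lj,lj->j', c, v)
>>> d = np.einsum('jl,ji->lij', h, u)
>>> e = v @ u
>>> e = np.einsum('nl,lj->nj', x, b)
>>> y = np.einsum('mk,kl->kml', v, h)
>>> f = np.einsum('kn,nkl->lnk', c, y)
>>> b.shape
(19, 29)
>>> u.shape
(29, 5)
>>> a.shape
(19, 5)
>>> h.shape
(29, 19)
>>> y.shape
(29, 5, 19)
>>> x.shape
(5, 19)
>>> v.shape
(5, 29)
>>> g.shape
(19, 5)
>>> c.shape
(5, 29)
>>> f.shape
(19, 29, 5)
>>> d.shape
(19, 5, 29)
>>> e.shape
(5, 29)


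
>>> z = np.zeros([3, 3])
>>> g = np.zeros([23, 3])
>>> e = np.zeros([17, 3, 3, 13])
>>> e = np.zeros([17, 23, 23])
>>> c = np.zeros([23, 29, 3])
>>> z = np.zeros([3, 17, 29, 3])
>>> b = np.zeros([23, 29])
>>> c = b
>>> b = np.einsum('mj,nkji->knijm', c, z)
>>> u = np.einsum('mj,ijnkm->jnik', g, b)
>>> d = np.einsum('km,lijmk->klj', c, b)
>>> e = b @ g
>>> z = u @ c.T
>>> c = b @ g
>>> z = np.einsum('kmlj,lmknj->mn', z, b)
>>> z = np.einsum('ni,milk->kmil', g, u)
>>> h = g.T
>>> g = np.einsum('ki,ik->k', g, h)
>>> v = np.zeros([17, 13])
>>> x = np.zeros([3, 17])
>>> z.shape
(29, 3, 3, 17)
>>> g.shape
(23,)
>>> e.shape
(17, 3, 3, 29, 3)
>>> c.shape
(17, 3, 3, 29, 3)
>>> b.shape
(17, 3, 3, 29, 23)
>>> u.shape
(3, 3, 17, 29)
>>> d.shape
(23, 17, 3)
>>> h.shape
(3, 23)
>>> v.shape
(17, 13)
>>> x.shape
(3, 17)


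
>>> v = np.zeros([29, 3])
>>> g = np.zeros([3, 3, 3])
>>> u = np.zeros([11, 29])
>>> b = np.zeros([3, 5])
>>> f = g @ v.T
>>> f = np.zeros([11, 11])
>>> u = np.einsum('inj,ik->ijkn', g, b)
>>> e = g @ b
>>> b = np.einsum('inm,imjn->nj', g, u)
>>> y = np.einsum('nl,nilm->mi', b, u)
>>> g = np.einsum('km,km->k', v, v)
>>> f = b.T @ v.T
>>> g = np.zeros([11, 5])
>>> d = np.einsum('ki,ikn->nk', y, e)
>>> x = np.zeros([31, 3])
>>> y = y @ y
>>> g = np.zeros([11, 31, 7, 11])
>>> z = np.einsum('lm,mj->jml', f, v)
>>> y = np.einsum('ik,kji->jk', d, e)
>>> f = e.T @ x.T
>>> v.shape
(29, 3)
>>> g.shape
(11, 31, 7, 11)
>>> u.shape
(3, 3, 5, 3)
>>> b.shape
(3, 5)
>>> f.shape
(5, 3, 31)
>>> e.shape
(3, 3, 5)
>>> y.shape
(3, 3)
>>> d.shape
(5, 3)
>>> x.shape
(31, 3)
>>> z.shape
(3, 29, 5)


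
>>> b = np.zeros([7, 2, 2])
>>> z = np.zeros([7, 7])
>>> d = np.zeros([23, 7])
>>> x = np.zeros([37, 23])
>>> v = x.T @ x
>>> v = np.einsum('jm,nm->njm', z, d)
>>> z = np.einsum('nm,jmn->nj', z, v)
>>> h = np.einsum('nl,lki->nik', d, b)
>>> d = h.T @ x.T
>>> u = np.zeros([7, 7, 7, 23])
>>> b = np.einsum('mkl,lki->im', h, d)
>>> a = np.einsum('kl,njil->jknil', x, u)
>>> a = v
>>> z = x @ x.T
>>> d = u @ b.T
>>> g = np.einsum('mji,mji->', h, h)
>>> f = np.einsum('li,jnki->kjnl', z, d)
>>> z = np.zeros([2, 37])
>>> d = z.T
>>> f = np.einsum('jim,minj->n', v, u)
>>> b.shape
(37, 23)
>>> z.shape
(2, 37)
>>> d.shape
(37, 2)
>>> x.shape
(37, 23)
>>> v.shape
(23, 7, 7)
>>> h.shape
(23, 2, 2)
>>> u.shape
(7, 7, 7, 23)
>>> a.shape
(23, 7, 7)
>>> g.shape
()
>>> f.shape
(7,)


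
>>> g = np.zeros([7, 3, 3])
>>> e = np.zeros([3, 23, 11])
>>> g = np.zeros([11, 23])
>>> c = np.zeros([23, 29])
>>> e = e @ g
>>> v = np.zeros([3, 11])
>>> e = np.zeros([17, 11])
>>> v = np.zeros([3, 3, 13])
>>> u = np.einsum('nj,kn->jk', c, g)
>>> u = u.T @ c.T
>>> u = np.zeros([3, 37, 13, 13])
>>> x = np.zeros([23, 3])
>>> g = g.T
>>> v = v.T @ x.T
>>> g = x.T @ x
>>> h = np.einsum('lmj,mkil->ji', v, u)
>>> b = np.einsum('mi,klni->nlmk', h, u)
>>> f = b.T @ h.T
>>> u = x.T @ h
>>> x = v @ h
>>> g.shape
(3, 3)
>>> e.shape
(17, 11)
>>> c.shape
(23, 29)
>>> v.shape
(13, 3, 23)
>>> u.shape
(3, 13)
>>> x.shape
(13, 3, 13)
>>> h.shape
(23, 13)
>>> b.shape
(13, 37, 23, 3)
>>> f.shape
(3, 23, 37, 23)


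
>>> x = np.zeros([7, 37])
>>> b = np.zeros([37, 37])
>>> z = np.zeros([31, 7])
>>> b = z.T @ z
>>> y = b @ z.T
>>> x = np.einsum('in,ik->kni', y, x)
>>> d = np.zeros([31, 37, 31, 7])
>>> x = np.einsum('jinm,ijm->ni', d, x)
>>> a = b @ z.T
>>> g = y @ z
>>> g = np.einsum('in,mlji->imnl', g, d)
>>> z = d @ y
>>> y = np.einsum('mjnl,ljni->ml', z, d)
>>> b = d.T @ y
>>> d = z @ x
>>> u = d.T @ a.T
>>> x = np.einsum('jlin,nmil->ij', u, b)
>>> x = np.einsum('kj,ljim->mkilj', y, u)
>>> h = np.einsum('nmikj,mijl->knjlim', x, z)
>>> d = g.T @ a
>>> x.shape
(7, 31, 37, 37, 31)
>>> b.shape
(7, 31, 37, 31)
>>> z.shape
(31, 37, 31, 31)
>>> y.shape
(31, 31)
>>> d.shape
(37, 7, 31, 31)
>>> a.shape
(7, 31)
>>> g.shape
(7, 31, 7, 37)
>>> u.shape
(37, 31, 37, 7)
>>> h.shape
(37, 7, 31, 31, 37, 31)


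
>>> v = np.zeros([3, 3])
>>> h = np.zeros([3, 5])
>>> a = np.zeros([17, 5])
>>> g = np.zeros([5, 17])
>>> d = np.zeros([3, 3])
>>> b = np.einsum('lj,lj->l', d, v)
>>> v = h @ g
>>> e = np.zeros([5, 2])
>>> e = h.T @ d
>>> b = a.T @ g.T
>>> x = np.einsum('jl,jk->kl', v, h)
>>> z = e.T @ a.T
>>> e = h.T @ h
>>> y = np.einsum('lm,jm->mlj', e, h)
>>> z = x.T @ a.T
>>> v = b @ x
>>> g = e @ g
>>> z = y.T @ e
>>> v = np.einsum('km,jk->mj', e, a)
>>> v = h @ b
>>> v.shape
(3, 5)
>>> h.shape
(3, 5)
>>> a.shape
(17, 5)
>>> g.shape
(5, 17)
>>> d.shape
(3, 3)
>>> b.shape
(5, 5)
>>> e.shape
(5, 5)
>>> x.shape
(5, 17)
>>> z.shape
(3, 5, 5)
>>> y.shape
(5, 5, 3)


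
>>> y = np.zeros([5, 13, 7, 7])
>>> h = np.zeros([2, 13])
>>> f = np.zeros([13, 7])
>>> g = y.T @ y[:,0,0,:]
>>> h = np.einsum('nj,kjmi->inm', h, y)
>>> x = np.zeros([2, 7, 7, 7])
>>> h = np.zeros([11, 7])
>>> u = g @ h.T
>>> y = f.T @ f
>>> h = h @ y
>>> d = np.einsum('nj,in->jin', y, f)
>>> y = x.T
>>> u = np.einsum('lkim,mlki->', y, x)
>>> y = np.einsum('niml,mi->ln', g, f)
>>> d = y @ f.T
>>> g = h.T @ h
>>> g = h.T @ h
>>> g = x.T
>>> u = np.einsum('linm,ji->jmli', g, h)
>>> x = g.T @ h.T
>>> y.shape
(7, 7)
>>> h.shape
(11, 7)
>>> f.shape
(13, 7)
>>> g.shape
(7, 7, 7, 2)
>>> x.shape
(2, 7, 7, 11)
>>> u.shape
(11, 2, 7, 7)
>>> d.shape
(7, 13)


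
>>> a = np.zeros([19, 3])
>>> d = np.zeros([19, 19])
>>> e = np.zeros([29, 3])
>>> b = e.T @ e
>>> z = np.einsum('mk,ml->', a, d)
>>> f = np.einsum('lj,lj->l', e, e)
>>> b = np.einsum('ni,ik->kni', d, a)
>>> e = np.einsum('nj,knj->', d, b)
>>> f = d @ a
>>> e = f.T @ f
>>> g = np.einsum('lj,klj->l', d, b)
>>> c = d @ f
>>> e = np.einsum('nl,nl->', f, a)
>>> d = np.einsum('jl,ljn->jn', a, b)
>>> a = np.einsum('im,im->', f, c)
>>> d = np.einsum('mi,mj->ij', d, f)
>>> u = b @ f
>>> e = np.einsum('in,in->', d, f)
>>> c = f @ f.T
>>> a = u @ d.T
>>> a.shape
(3, 19, 19)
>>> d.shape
(19, 3)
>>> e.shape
()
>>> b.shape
(3, 19, 19)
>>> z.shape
()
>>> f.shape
(19, 3)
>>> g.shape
(19,)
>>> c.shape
(19, 19)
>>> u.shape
(3, 19, 3)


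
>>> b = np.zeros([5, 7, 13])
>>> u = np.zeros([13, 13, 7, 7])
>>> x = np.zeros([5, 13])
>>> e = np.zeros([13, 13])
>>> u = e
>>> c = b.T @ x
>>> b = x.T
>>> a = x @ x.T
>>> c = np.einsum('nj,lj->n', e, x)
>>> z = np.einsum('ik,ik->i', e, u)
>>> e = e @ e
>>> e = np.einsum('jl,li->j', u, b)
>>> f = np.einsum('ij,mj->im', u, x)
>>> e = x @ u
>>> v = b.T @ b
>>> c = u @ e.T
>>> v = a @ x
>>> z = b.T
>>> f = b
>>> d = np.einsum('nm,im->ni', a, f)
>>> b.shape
(13, 5)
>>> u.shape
(13, 13)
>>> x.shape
(5, 13)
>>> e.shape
(5, 13)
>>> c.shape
(13, 5)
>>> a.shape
(5, 5)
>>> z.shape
(5, 13)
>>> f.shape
(13, 5)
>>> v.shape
(5, 13)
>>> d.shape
(5, 13)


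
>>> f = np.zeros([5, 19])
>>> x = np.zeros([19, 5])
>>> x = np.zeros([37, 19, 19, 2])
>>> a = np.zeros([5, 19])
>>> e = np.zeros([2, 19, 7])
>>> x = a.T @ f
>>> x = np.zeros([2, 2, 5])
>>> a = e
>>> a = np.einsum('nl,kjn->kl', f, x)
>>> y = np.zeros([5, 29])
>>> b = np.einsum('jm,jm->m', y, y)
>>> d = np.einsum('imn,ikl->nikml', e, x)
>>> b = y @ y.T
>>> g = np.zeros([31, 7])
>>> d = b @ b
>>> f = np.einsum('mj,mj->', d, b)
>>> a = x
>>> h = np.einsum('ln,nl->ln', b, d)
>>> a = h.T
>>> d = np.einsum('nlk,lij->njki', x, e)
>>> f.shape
()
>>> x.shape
(2, 2, 5)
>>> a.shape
(5, 5)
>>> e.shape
(2, 19, 7)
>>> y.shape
(5, 29)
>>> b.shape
(5, 5)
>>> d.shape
(2, 7, 5, 19)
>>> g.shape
(31, 7)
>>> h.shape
(5, 5)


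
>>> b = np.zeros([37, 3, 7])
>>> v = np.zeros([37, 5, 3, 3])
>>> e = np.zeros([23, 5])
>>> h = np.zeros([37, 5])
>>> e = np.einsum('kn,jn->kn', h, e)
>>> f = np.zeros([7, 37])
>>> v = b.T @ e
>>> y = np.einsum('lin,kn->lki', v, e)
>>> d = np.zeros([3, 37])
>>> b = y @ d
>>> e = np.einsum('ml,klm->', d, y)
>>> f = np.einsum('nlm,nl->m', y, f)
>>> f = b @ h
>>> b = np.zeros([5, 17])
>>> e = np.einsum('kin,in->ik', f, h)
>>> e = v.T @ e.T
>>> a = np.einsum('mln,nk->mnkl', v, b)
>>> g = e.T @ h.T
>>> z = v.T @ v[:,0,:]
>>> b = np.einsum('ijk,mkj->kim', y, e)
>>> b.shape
(3, 7, 5)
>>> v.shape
(7, 3, 5)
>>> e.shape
(5, 3, 37)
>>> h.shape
(37, 5)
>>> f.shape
(7, 37, 5)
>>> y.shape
(7, 37, 3)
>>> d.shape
(3, 37)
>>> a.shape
(7, 5, 17, 3)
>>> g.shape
(37, 3, 37)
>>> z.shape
(5, 3, 5)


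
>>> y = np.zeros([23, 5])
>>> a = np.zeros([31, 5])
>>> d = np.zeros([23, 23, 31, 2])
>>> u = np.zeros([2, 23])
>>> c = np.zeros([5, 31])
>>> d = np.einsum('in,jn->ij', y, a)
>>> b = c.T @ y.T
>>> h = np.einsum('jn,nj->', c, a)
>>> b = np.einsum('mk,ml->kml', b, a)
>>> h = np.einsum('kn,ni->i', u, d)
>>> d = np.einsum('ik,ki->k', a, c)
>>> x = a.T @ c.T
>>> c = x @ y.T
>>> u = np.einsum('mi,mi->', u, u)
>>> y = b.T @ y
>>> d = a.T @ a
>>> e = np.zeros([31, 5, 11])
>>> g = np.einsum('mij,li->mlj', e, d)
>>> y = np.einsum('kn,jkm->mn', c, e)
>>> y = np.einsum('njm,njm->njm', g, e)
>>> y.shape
(31, 5, 11)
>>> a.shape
(31, 5)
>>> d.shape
(5, 5)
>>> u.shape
()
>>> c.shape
(5, 23)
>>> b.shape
(23, 31, 5)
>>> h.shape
(31,)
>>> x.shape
(5, 5)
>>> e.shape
(31, 5, 11)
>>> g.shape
(31, 5, 11)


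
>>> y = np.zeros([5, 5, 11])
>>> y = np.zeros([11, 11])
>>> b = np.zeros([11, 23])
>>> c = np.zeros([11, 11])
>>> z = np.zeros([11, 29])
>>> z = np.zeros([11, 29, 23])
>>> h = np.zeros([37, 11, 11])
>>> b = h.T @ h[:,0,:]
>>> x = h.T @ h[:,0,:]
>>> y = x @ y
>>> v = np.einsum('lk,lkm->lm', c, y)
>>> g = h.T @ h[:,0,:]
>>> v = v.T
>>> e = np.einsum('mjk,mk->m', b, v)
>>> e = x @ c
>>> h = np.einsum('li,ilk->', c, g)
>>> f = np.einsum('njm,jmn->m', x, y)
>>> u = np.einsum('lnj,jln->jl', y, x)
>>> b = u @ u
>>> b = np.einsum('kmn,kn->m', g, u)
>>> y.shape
(11, 11, 11)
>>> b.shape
(11,)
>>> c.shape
(11, 11)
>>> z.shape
(11, 29, 23)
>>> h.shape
()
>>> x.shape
(11, 11, 11)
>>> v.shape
(11, 11)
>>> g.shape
(11, 11, 11)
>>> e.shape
(11, 11, 11)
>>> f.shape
(11,)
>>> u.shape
(11, 11)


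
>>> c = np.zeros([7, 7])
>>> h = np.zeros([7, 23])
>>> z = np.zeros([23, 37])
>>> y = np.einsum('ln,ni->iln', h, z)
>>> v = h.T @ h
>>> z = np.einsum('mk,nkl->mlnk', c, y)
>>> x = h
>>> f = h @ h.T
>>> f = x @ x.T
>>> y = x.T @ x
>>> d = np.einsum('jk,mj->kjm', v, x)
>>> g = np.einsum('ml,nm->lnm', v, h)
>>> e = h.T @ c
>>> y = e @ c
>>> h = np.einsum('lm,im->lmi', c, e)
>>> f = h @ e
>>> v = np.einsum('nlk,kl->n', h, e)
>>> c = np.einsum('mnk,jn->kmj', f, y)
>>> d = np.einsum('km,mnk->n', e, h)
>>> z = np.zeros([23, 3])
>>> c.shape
(7, 7, 23)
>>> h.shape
(7, 7, 23)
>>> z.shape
(23, 3)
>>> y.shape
(23, 7)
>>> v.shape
(7,)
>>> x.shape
(7, 23)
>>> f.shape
(7, 7, 7)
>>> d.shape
(7,)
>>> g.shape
(23, 7, 23)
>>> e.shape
(23, 7)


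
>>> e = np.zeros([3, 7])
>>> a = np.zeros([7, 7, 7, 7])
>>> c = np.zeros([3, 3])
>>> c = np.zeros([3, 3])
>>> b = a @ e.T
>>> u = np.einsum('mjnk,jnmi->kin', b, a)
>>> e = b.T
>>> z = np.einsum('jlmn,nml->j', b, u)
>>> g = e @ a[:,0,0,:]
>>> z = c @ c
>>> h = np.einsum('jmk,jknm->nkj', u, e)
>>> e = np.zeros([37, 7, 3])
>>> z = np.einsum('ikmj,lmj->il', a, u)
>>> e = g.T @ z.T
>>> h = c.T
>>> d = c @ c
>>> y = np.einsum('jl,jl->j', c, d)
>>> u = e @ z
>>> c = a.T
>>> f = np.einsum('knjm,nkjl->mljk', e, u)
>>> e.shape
(7, 7, 7, 7)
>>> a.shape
(7, 7, 7, 7)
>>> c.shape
(7, 7, 7, 7)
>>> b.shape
(7, 7, 7, 3)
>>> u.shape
(7, 7, 7, 3)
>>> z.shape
(7, 3)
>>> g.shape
(3, 7, 7, 7)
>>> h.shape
(3, 3)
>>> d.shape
(3, 3)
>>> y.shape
(3,)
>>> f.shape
(7, 3, 7, 7)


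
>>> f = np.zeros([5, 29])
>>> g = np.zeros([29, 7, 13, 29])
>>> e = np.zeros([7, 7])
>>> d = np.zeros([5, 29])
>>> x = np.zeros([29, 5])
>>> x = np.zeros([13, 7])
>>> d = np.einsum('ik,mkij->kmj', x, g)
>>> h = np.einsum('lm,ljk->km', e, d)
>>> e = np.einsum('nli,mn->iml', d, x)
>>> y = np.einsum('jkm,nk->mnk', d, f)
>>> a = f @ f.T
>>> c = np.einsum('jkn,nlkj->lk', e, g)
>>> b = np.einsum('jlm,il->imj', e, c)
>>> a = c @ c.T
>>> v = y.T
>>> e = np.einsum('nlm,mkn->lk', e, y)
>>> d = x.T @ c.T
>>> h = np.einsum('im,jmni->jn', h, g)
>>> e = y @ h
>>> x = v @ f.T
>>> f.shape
(5, 29)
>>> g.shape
(29, 7, 13, 29)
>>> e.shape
(29, 5, 13)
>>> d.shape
(7, 7)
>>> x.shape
(29, 5, 5)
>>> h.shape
(29, 13)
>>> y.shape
(29, 5, 29)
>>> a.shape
(7, 7)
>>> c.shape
(7, 13)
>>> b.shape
(7, 29, 29)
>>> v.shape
(29, 5, 29)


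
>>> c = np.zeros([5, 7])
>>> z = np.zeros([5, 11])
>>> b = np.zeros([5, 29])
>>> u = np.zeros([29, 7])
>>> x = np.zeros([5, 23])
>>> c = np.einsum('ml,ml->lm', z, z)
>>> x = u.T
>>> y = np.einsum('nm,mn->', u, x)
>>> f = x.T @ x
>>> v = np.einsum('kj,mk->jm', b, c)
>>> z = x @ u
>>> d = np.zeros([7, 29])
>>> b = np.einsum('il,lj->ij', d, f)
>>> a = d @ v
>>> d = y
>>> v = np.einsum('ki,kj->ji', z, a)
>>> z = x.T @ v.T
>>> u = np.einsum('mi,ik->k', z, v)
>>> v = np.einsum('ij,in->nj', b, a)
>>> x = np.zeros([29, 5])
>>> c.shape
(11, 5)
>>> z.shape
(29, 11)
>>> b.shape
(7, 29)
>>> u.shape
(7,)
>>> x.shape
(29, 5)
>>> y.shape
()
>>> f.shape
(29, 29)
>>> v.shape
(11, 29)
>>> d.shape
()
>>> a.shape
(7, 11)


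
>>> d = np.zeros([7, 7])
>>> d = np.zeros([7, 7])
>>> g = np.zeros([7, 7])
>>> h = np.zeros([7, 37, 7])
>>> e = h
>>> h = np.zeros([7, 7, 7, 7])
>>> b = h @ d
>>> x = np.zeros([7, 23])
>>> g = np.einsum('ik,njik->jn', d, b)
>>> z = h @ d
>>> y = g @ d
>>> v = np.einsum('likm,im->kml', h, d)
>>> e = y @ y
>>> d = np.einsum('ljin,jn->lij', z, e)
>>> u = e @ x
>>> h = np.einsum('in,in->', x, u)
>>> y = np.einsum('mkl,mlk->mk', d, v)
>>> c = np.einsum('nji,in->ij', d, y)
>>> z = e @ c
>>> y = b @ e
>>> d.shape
(7, 7, 7)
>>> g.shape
(7, 7)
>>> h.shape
()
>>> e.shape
(7, 7)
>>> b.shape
(7, 7, 7, 7)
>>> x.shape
(7, 23)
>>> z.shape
(7, 7)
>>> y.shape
(7, 7, 7, 7)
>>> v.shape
(7, 7, 7)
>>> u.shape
(7, 23)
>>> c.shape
(7, 7)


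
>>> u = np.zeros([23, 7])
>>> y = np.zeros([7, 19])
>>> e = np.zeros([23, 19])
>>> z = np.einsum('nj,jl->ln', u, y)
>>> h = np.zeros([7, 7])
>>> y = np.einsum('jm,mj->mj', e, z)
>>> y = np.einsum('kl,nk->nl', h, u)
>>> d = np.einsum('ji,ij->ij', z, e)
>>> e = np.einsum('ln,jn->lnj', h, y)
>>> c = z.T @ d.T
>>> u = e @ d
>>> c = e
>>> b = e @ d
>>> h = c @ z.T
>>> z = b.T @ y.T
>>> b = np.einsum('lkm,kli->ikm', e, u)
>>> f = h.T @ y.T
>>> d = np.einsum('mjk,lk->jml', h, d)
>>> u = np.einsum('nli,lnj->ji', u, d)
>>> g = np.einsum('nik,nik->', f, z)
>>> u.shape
(23, 19)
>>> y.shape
(23, 7)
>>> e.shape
(7, 7, 23)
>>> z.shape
(19, 7, 23)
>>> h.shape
(7, 7, 19)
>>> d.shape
(7, 7, 23)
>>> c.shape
(7, 7, 23)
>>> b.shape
(19, 7, 23)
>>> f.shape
(19, 7, 23)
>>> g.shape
()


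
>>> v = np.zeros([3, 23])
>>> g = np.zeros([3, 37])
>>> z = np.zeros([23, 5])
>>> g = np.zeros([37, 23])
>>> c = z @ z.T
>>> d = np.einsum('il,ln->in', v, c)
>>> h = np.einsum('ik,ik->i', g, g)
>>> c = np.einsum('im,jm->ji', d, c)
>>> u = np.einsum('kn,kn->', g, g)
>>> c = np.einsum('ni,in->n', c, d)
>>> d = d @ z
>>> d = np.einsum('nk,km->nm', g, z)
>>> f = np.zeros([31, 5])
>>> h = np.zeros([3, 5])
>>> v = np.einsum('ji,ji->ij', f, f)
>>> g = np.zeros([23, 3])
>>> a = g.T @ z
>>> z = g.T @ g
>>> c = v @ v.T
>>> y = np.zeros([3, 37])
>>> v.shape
(5, 31)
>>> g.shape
(23, 3)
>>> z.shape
(3, 3)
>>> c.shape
(5, 5)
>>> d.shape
(37, 5)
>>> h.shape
(3, 5)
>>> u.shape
()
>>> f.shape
(31, 5)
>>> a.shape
(3, 5)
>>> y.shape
(3, 37)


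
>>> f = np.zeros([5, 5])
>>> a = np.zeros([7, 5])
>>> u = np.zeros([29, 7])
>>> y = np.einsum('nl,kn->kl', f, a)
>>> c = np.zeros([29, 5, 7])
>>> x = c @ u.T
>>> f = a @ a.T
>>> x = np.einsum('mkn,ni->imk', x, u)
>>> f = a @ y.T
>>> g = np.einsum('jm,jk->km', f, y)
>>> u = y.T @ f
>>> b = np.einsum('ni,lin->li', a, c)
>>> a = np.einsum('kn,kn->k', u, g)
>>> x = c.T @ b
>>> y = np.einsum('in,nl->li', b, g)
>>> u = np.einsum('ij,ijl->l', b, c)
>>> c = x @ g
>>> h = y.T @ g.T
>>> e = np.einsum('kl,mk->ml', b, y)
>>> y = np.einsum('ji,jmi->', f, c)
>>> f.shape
(7, 7)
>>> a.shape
(5,)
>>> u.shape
(7,)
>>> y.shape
()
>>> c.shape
(7, 5, 7)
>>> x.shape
(7, 5, 5)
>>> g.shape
(5, 7)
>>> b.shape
(29, 5)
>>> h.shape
(29, 5)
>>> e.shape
(7, 5)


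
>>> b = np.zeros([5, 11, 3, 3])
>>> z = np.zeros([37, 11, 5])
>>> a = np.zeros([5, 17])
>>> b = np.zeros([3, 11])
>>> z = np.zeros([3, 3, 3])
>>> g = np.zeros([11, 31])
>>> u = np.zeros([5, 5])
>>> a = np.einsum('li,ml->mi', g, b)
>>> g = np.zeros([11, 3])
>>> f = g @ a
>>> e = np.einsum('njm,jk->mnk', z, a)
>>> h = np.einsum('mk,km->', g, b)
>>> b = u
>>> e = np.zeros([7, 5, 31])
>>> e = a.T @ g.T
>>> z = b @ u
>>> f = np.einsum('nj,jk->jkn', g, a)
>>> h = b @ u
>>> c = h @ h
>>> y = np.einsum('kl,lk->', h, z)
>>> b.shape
(5, 5)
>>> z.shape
(5, 5)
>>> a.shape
(3, 31)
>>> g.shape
(11, 3)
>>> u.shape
(5, 5)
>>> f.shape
(3, 31, 11)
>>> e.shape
(31, 11)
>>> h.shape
(5, 5)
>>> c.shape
(5, 5)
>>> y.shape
()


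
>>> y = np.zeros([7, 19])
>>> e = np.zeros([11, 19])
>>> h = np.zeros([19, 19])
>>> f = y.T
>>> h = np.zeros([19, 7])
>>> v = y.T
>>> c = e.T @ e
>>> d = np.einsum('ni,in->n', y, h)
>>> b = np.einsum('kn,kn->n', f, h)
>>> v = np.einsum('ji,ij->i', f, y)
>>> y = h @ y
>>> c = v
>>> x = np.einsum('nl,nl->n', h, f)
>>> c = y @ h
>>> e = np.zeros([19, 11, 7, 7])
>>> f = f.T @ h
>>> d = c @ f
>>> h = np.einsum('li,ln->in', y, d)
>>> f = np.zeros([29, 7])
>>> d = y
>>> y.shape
(19, 19)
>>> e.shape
(19, 11, 7, 7)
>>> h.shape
(19, 7)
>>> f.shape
(29, 7)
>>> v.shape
(7,)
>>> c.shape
(19, 7)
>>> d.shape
(19, 19)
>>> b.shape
(7,)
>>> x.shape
(19,)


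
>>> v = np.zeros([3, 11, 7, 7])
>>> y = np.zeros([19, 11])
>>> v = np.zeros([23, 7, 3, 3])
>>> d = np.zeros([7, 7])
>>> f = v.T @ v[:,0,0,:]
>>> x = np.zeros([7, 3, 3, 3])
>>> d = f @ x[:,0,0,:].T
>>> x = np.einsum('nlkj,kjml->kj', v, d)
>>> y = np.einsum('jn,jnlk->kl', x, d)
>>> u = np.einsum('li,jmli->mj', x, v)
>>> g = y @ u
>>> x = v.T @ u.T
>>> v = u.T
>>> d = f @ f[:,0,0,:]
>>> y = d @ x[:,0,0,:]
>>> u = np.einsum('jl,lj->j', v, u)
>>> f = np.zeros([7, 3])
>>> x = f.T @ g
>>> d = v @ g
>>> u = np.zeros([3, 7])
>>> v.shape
(23, 7)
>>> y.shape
(3, 3, 7, 7)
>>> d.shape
(23, 23)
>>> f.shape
(7, 3)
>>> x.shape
(3, 23)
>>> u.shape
(3, 7)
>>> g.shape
(7, 23)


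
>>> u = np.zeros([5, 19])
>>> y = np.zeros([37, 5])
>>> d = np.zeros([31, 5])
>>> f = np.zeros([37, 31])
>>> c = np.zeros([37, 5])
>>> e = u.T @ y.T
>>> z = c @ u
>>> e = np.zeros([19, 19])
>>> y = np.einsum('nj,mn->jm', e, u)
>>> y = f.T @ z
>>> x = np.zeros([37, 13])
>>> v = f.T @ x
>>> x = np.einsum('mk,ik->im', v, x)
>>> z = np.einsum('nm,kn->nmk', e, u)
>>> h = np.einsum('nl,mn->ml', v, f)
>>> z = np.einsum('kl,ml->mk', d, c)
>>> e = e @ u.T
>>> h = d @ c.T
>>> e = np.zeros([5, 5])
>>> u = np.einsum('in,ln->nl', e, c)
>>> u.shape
(5, 37)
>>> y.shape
(31, 19)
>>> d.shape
(31, 5)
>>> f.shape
(37, 31)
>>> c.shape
(37, 5)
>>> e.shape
(5, 5)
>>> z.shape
(37, 31)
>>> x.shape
(37, 31)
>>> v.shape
(31, 13)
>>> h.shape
(31, 37)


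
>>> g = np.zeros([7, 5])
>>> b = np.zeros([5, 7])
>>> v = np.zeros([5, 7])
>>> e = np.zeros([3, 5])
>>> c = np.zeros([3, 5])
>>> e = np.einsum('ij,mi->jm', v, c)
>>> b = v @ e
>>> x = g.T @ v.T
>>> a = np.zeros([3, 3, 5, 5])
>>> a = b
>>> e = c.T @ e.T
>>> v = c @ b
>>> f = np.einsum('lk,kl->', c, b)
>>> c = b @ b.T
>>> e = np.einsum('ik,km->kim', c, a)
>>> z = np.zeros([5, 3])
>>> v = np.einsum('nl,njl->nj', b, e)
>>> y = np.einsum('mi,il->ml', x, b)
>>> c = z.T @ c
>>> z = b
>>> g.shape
(7, 5)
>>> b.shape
(5, 3)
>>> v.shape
(5, 5)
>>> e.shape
(5, 5, 3)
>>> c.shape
(3, 5)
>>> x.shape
(5, 5)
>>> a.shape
(5, 3)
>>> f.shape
()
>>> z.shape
(5, 3)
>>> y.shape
(5, 3)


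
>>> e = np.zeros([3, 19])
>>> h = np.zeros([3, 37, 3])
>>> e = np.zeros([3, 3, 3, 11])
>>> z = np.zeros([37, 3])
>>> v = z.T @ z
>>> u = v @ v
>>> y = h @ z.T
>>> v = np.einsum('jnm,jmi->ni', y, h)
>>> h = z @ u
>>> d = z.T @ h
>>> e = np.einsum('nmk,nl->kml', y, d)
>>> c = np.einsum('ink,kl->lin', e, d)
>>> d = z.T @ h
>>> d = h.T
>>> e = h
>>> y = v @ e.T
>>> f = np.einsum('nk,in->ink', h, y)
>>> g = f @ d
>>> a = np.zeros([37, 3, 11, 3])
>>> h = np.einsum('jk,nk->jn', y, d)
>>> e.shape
(37, 3)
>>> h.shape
(37, 3)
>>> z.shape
(37, 3)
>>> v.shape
(37, 3)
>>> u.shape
(3, 3)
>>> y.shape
(37, 37)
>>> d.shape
(3, 37)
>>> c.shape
(3, 37, 37)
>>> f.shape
(37, 37, 3)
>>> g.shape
(37, 37, 37)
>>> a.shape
(37, 3, 11, 3)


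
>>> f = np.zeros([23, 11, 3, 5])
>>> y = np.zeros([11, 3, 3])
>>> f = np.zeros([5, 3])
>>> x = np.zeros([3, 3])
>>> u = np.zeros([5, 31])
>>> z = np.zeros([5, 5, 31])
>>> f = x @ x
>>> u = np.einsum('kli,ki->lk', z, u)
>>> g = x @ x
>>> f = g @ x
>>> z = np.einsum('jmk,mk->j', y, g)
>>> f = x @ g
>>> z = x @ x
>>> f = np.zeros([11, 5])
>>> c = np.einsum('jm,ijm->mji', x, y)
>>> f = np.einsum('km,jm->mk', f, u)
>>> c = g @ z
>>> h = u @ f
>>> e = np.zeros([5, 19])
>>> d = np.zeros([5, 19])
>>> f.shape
(5, 11)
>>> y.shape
(11, 3, 3)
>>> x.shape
(3, 3)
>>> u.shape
(5, 5)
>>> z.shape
(3, 3)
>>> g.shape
(3, 3)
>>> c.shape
(3, 3)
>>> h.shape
(5, 11)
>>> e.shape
(5, 19)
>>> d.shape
(5, 19)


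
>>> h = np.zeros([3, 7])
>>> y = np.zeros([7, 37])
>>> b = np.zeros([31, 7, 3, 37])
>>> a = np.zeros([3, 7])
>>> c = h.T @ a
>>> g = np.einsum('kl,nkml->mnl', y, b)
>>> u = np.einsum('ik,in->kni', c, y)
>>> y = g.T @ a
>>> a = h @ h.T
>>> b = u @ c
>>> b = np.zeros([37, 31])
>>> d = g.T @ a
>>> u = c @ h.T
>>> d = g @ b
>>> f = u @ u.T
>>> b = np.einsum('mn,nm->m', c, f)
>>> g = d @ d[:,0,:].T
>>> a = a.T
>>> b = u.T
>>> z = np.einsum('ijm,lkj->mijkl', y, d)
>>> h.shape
(3, 7)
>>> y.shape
(37, 31, 7)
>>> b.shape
(3, 7)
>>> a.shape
(3, 3)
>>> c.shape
(7, 7)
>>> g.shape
(3, 31, 3)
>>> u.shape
(7, 3)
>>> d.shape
(3, 31, 31)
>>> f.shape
(7, 7)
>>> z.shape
(7, 37, 31, 31, 3)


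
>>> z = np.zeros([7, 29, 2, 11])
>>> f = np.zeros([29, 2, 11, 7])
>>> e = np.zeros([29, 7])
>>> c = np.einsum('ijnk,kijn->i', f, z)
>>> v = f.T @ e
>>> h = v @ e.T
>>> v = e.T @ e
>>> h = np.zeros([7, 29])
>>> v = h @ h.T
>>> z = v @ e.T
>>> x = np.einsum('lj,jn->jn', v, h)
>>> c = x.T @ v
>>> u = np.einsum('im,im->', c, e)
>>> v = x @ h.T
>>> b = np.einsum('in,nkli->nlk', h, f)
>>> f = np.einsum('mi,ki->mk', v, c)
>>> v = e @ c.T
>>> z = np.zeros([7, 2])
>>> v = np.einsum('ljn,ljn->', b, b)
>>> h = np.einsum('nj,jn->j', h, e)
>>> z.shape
(7, 2)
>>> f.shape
(7, 29)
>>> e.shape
(29, 7)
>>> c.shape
(29, 7)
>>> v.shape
()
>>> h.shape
(29,)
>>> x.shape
(7, 29)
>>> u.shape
()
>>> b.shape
(29, 11, 2)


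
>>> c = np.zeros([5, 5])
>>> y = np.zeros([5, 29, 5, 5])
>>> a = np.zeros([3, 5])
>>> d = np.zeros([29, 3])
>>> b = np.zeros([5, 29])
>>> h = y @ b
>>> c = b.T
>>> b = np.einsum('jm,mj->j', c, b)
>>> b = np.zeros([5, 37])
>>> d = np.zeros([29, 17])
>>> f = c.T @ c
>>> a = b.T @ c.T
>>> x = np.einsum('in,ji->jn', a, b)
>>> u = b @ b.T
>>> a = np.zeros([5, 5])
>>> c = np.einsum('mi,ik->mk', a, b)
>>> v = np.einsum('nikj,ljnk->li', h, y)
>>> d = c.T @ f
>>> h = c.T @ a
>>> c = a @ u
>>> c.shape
(5, 5)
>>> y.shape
(5, 29, 5, 5)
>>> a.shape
(5, 5)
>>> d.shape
(37, 5)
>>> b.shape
(5, 37)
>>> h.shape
(37, 5)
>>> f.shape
(5, 5)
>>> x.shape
(5, 29)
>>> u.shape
(5, 5)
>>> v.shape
(5, 29)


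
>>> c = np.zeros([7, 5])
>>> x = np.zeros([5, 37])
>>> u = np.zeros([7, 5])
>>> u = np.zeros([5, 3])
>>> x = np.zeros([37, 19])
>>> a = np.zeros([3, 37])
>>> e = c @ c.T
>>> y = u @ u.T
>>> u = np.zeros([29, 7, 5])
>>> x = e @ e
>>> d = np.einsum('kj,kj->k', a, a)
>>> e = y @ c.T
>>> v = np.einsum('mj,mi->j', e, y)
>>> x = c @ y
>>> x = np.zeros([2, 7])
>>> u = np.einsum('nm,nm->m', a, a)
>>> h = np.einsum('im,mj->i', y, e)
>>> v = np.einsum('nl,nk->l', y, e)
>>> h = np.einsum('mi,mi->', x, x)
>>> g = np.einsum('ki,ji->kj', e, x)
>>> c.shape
(7, 5)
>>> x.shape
(2, 7)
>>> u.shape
(37,)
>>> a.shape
(3, 37)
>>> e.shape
(5, 7)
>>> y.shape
(5, 5)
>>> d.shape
(3,)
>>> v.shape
(5,)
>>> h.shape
()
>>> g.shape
(5, 2)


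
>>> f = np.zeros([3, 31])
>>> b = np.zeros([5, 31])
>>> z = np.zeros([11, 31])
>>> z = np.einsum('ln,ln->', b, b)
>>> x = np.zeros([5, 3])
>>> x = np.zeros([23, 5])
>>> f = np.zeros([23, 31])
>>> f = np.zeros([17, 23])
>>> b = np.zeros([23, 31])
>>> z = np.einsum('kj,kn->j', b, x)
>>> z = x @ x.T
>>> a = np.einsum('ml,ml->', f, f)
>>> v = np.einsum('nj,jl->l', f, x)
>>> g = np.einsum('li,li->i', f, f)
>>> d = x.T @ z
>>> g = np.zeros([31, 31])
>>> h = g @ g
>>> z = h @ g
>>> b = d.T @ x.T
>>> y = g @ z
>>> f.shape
(17, 23)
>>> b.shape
(23, 23)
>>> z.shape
(31, 31)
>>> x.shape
(23, 5)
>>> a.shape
()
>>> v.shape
(5,)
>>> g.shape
(31, 31)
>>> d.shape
(5, 23)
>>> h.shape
(31, 31)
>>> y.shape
(31, 31)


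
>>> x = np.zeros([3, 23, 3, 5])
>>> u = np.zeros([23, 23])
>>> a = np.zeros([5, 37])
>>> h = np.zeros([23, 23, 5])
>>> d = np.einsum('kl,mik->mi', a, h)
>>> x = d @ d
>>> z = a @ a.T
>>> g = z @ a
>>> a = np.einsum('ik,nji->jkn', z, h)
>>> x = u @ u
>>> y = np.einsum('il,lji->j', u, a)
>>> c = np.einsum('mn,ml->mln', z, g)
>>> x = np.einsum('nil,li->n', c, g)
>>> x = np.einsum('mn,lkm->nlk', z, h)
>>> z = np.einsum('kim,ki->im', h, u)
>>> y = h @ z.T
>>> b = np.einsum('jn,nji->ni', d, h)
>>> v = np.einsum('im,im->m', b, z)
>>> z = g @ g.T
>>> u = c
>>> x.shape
(5, 23, 23)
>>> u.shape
(5, 37, 5)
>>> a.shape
(23, 5, 23)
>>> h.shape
(23, 23, 5)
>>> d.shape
(23, 23)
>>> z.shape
(5, 5)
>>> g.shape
(5, 37)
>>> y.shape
(23, 23, 23)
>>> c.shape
(5, 37, 5)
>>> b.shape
(23, 5)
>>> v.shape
(5,)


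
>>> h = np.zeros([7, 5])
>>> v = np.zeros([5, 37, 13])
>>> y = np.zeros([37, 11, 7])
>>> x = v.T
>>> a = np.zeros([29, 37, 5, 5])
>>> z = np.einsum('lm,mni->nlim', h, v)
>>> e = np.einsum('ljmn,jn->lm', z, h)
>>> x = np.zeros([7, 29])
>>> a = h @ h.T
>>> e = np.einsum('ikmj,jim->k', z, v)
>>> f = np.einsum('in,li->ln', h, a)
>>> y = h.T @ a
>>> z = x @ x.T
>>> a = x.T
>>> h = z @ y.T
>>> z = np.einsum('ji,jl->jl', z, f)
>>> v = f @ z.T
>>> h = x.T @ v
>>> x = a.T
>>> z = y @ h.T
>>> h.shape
(29, 7)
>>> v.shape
(7, 7)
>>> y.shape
(5, 7)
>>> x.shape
(7, 29)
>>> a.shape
(29, 7)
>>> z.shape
(5, 29)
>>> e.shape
(7,)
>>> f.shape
(7, 5)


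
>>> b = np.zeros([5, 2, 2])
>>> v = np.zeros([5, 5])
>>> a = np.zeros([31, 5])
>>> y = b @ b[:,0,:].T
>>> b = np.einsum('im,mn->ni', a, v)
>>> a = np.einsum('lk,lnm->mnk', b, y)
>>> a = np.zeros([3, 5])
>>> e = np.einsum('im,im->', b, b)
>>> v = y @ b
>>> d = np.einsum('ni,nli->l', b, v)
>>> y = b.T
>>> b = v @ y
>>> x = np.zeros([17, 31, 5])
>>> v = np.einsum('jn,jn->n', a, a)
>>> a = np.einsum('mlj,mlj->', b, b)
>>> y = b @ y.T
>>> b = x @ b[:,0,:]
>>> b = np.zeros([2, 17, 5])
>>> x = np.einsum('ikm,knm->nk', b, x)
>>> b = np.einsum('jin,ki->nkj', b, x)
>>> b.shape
(5, 31, 2)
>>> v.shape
(5,)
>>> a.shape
()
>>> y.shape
(5, 2, 31)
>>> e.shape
()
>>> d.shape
(2,)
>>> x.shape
(31, 17)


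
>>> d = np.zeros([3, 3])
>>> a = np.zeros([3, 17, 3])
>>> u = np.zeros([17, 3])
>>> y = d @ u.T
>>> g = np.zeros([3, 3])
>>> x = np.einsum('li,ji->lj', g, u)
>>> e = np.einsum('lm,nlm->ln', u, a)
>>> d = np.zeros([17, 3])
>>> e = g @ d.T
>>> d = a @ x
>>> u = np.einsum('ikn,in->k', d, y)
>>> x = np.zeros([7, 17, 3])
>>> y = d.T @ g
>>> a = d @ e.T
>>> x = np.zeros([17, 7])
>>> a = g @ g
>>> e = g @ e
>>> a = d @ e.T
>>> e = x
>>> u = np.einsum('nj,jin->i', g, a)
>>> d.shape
(3, 17, 17)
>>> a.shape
(3, 17, 3)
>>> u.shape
(17,)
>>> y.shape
(17, 17, 3)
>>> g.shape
(3, 3)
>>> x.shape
(17, 7)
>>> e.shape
(17, 7)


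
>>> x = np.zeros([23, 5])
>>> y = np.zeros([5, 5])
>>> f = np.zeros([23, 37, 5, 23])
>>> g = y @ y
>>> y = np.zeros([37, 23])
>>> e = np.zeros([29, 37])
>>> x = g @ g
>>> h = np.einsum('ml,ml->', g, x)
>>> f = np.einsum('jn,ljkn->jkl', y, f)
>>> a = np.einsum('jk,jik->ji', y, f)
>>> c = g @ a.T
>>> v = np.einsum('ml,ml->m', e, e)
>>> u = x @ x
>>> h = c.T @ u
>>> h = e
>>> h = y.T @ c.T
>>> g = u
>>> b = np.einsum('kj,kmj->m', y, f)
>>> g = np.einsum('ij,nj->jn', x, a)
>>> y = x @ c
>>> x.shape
(5, 5)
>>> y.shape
(5, 37)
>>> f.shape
(37, 5, 23)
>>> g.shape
(5, 37)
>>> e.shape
(29, 37)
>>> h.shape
(23, 5)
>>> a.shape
(37, 5)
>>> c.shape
(5, 37)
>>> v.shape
(29,)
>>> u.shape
(5, 5)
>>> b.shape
(5,)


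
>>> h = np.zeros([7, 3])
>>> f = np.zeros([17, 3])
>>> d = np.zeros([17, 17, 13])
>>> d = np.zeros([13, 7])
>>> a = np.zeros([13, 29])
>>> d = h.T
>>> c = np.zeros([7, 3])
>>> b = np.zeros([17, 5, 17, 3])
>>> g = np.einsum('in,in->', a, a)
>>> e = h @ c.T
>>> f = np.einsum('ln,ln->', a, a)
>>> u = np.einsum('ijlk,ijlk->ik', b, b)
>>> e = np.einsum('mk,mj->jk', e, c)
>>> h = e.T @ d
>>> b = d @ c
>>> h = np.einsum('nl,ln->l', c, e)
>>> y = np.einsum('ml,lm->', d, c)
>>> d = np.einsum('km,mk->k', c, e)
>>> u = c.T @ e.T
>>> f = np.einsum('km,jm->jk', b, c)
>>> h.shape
(3,)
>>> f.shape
(7, 3)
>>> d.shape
(7,)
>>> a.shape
(13, 29)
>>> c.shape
(7, 3)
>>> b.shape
(3, 3)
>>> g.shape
()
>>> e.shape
(3, 7)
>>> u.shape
(3, 3)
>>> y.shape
()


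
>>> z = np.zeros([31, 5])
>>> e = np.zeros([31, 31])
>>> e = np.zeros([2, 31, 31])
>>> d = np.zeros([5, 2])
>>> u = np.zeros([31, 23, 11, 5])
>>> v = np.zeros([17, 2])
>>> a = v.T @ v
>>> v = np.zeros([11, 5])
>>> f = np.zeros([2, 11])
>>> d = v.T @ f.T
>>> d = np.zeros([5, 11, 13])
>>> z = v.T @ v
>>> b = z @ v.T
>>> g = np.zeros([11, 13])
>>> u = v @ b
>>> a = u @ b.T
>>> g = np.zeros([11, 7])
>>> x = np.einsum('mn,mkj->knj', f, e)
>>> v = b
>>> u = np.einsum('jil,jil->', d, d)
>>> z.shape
(5, 5)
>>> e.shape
(2, 31, 31)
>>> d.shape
(5, 11, 13)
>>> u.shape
()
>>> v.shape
(5, 11)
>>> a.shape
(11, 5)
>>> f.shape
(2, 11)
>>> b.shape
(5, 11)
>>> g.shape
(11, 7)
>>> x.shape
(31, 11, 31)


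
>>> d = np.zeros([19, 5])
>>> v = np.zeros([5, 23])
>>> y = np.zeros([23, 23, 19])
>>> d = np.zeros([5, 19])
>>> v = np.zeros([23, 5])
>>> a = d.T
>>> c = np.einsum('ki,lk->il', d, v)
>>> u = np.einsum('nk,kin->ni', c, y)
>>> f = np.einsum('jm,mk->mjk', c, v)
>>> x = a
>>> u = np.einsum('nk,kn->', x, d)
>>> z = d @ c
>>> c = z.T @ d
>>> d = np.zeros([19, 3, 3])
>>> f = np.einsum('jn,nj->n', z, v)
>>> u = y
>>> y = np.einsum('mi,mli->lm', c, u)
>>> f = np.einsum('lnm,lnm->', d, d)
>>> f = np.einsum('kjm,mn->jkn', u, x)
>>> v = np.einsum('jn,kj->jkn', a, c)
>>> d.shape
(19, 3, 3)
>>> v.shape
(19, 23, 5)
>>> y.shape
(23, 23)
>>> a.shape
(19, 5)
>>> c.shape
(23, 19)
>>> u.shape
(23, 23, 19)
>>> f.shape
(23, 23, 5)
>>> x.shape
(19, 5)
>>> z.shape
(5, 23)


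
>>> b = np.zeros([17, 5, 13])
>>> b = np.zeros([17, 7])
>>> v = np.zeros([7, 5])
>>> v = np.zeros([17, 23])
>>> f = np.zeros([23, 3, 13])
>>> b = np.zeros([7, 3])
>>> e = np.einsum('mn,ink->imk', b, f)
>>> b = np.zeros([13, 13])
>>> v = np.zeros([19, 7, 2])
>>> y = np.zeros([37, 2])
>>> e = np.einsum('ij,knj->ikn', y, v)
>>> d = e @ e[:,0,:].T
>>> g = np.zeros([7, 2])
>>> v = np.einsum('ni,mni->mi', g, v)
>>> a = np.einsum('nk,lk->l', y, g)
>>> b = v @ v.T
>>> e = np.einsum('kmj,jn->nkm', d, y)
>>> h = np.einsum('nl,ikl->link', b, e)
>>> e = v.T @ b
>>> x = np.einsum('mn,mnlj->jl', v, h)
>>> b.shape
(19, 19)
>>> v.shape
(19, 2)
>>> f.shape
(23, 3, 13)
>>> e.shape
(2, 19)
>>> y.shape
(37, 2)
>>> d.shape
(37, 19, 37)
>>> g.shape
(7, 2)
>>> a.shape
(7,)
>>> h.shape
(19, 2, 19, 37)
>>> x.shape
(37, 19)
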